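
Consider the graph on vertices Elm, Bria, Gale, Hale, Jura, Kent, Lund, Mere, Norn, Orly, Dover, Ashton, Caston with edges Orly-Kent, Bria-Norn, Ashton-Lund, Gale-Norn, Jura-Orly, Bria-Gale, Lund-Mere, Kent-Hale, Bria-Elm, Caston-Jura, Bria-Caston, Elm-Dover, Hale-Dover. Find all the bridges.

Ashton-Lund, Lund-Mere

The edges on the cycle Bria-Gale-Norn-Bria are not bridges since each lies on that cycle.
But removing Ashton-Lund disconnects Ashton from Lund; removing Lund-Mere disconnects Lund from Mere — these are bridges.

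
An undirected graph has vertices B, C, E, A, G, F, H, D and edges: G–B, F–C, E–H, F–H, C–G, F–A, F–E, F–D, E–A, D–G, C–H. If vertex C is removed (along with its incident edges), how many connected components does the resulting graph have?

With C gone, the remaining components are: {A, B, D, E, F, G, H}.
That is 1 component.

1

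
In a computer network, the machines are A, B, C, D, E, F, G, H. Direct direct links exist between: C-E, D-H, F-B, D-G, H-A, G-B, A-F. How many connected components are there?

2

Starting from C we can reach C, E. That is one component of size 2.
Starting from A we can reach A, B, D, F, G, H. That is one component of size 6.
Total: 2 components.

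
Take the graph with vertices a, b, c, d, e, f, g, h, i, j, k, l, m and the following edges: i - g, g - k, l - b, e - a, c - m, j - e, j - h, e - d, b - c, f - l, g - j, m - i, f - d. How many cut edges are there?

The edges on the cycle f-l-b-c-m-i-g-j-e-d-f are not bridges since each lies on that cycle.
But removing h - j disconnects h from j; removing k - g disconnects k from g; removing e - a disconnects e from a — these are bridges.
That makes 3 bridges.

3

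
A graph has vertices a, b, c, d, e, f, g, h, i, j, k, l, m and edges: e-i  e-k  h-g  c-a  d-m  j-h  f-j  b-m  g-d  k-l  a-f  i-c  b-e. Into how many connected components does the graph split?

1

Starting from a we can reach a, b, c, d, e, f, g, h, i, j, k, l, m. That is one component of size 13.
Total: 1 component.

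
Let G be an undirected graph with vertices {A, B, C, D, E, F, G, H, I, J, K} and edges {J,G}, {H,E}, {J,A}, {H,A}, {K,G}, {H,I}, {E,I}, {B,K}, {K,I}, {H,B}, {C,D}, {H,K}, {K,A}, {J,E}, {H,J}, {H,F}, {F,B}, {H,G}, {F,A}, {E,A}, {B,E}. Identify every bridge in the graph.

The edges on the cycle H-J-G-H are not bridges since each lies on that cycle.
But removing C—D disconnects C from D — this is a bridge.

C-D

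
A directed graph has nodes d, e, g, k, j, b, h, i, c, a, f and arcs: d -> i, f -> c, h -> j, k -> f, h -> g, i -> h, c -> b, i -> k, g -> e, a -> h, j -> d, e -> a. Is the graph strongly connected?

There is no directed path from b to j, so the graph is not strongly connected.

No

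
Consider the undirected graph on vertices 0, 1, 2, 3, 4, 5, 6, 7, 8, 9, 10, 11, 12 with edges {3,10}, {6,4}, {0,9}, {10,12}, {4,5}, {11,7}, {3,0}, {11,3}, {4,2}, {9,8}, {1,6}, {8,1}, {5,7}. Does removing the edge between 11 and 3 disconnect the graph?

No

After removing 11-3, the path 11-7-5-4-6-1-8-9-0-3 still connects them, so the edge is not a bridge.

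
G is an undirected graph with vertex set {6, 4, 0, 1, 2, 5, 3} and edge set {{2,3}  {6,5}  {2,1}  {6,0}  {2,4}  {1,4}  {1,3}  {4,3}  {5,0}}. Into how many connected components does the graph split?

2

Starting from 0 we can reach 0, 5, 6. That is one component of size 3.
Starting from 1 we can reach 1, 2, 3, 4. That is one component of size 4.
Total: 2 components.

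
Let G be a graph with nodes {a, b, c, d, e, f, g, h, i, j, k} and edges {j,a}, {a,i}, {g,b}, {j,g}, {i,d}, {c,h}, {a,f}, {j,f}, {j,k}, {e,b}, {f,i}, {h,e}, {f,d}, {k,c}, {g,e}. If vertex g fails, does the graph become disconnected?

No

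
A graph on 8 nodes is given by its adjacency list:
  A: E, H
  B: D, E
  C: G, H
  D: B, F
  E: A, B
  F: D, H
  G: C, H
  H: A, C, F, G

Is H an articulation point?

Yes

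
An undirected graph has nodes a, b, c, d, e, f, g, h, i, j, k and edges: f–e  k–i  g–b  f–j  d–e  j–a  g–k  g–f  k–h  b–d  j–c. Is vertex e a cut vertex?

Deleting e leaves 1 component (was 1) (its neighbors d, f remain connected to each other), so e is not a cut vertex.

No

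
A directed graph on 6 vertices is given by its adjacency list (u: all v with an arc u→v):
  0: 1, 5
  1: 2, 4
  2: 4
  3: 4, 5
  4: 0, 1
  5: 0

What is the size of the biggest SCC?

5

{0, 1, 2, 4, 5} are all mutually reachable — one SCC of size 5.
{3} is an SCC by itself.
The largest has 5 vertices.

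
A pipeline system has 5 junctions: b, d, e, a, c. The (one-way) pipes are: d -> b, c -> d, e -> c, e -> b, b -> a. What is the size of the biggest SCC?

1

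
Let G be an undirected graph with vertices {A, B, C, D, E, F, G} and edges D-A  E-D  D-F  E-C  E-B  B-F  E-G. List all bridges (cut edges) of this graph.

The edges on the cycle E-D-F-B-E are not bridges since each lies on that cycle.
But removing E-G disconnects E from G; removing D-A disconnects D from A; removing C-E disconnects C from E — these are bridges.

A-D, C-E, E-G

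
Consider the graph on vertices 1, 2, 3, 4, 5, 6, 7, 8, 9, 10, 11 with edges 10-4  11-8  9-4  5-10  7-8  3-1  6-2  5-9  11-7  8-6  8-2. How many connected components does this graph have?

3

Starting from 1 we can reach 1, 3. That is one component of size 2.
Starting from 4 we can reach 4, 5, 9, 10. That is one component of size 4.
Starting from 2 we can reach 2, 6, 7, 8, 11. That is one component of size 5.
Total: 3 components.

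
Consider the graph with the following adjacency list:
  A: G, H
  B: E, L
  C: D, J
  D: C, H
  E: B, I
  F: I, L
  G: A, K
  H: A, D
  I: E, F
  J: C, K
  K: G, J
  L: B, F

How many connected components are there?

Starting from B we can reach B, E, F, I, L. That is one component of size 5.
Starting from A we can reach A, C, D, G, H, J, K. That is one component of size 7.
Total: 2 components.

2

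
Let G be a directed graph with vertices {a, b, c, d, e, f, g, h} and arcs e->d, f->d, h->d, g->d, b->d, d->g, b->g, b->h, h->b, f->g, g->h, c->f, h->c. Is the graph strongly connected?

No

There is no directed path from b to e, so the graph is not strongly connected.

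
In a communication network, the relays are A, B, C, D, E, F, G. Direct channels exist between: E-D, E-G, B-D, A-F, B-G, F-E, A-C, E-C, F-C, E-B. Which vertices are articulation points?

E

Removing E increases the component count from 1 to 2, so E is a cut vertex.
By contrast removing G leaves 1 component; it is not a cut vertex. No other vertex is a cut vertex either.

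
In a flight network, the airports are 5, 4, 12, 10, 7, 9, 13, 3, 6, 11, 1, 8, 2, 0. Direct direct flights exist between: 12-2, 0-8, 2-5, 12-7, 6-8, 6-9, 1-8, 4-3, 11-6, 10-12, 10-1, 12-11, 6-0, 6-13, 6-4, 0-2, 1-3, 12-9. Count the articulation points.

3

Removing 2 increases the component count from 1 to 2, so 2 is a cut vertex.
Removing 6 increases the component count from 1 to 2, so 6 is a cut vertex.
Removing 12 increases the component count from 1 to 2, so 12 is a cut vertex.
By contrast removing 7 leaves 1 component; it is not a cut vertex. No other vertex is a cut vertex either.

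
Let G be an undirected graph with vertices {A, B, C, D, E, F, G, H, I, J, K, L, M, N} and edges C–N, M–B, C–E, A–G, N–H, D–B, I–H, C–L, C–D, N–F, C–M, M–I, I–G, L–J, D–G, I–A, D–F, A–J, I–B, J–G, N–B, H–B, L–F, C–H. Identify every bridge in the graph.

C-E

The edges on the cycle C-N-H-B-M-C are not bridges since each lies on that cycle.
But removing E–C disconnects E from C — this is a bridge.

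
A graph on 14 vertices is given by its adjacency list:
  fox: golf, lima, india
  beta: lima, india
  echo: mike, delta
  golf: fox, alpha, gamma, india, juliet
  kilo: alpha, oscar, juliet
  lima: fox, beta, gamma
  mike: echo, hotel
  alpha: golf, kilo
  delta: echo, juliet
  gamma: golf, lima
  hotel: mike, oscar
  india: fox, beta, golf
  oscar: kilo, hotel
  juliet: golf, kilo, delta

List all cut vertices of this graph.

golf

Removing golf increases the component count from 1 to 2, so golf is a cut vertex.
By contrast removing mike leaves 1 component; it is not a cut vertex. No other vertex is a cut vertex either.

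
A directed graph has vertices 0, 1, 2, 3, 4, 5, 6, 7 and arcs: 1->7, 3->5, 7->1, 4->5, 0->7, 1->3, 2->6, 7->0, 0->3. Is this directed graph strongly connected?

No

There is no directed path from 3 to 7, so the graph is not strongly connected.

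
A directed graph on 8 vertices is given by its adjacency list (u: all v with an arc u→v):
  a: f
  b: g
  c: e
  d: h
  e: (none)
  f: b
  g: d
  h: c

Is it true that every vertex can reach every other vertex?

No

There is no directed path from g to b, so the graph is not strongly connected.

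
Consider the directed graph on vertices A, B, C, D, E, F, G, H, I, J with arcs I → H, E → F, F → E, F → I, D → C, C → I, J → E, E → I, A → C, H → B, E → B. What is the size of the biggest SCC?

2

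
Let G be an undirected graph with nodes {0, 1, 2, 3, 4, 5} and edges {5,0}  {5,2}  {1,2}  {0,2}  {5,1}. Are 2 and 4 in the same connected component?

The component containing 2 is {0, 1, 2, 5}, and 4 is not in it.

No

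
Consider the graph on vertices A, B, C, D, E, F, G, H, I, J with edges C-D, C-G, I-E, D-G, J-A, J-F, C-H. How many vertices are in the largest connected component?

4

B is isolated — a component by itself.
Starting from E we can reach E, I. That is one component of size 2.
Starting from A we can reach A, F, J. That is one component of size 3.
Starting from C we can reach C, D, G, H. That is one component of size 4.
The largest has 4 vertices.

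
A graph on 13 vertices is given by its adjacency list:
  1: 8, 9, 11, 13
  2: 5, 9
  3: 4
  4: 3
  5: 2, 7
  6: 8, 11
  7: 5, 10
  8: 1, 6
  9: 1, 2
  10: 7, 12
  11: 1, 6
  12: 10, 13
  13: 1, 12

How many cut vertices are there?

1

Removing 1 increases the component count from 2 to 3, so 1 is a cut vertex.
By contrast removing 8 leaves 2 components; it is not a cut vertex. No other vertex is a cut vertex either.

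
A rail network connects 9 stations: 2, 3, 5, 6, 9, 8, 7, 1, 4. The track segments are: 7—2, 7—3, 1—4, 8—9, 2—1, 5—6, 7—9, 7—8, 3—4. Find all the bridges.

The edges on the cycle 7-8-9-7 are not bridges since each lies on that cycle.
But removing 6—5 disconnects 6 from 5 — this is a bridge.

5-6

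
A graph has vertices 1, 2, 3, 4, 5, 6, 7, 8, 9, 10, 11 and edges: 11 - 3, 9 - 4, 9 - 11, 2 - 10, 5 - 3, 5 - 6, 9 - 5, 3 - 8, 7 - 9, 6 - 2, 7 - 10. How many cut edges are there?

2

The edges on the cycle 7-9-5-6-2-10-7 are not bridges since each lies on that cycle.
But removing 4 - 9 disconnects 4 from 9; removing 3 - 8 disconnects 3 from 8 — these are bridges.
That makes 2 bridges.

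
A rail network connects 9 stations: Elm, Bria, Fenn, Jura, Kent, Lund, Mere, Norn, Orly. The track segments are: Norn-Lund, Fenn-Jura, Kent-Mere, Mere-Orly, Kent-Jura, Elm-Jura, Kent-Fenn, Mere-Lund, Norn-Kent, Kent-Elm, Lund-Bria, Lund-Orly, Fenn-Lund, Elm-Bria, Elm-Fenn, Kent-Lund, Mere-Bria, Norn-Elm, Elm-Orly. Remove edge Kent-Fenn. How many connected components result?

1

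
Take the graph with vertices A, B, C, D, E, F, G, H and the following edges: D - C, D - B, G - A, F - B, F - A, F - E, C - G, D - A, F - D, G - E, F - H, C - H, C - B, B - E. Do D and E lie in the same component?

From D we can reach A, B, C, D, E, F, G, H, which includes E.

Yes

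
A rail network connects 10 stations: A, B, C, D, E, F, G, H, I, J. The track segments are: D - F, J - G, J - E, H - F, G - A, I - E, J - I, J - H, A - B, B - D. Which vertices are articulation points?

J

Removing J increases the component count from 2 to 3, so J is a cut vertex.
By contrast removing G leaves 2 components; it is not a cut vertex. No other vertex is a cut vertex either.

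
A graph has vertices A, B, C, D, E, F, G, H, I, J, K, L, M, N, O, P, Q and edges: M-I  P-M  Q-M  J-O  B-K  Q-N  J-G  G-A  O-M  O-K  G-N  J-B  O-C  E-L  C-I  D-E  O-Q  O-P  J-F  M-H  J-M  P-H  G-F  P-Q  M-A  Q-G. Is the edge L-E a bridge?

Removing L-E leaves no path between L and E: the component count goes from 2 to 3. So it is a bridge.

Yes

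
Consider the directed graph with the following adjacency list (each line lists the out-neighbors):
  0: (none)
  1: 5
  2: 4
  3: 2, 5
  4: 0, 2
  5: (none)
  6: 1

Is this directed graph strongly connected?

No

There is no directed path from 6 to 4, so the graph is not strongly connected.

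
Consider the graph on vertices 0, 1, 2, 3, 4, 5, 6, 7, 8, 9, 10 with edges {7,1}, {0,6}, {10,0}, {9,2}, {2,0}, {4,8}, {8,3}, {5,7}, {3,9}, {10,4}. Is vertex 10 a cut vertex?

No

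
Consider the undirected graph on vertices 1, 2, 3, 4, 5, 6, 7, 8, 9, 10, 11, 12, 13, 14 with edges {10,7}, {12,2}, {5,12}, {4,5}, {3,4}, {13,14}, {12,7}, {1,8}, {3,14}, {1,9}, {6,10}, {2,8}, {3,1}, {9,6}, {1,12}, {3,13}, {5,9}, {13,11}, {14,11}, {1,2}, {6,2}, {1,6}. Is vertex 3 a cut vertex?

Deleting 3 raises the number of components from 1 to 2, so 3 is a cut vertex.

Yes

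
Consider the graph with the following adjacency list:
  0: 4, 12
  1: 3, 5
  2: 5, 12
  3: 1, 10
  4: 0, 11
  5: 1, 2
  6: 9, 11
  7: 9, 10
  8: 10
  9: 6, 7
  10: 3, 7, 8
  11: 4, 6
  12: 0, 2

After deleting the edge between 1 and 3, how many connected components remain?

1

1 and 3 are still connected via 1-5-2-12-0-4-11-6-9-7-10-3, so the component count stays at 1.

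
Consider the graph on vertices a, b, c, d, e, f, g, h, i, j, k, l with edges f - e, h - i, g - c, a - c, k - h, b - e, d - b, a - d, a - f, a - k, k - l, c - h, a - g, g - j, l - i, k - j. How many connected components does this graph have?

1

Starting from a we can reach a, b, c, d, e, f, g, h, i, j, k, l. That is one component of size 12.
Total: 1 component.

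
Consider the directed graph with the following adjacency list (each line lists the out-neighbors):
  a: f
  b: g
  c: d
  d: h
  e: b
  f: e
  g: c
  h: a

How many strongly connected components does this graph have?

{a, b, c, d, e, f, g, h} are all mutually reachable — one SCC of size 8.
That gives 1 strongly connected component.

1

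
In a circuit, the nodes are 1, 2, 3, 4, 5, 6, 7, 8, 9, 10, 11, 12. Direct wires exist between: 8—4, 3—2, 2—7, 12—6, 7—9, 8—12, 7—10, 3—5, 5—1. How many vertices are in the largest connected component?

7

11 is isolated — a component by itself.
Starting from 4 we can reach 4, 6, 8, 12. That is one component of size 4.
Starting from 1 we can reach 1, 2, 3, 5, 7, 9, 10. That is one component of size 7.
The largest has 7 vertices.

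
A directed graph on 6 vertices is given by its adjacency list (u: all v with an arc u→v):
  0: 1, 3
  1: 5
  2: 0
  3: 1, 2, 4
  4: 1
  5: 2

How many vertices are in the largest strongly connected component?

6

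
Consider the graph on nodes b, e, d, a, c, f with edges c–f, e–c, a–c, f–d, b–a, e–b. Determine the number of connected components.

Starting from a we can reach a, b, c, d, e, f. That is one component of size 6.
Total: 1 component.

1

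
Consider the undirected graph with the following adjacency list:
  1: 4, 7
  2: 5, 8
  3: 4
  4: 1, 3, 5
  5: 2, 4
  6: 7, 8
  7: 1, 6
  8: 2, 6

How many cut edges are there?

The edges on the cycle 4-5-2-8-6-7-1-4 are not bridges since each lies on that cycle.
But removing 4-3 disconnects 4 from 3 — this is a bridge.

1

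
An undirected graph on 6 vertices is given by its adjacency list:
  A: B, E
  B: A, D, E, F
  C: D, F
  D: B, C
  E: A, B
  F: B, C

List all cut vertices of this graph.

B

Removing B increases the component count from 1 to 2, so B is a cut vertex.
By contrast removing F leaves 1 component; it is not a cut vertex. No other vertex is a cut vertex either.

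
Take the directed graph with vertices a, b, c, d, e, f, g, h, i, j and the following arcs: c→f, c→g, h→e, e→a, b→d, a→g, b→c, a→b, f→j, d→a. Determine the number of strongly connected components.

8

{a, b, d} are all mutually reachable — one SCC of size 3.
{e} is an SCC by itself.
{h} is an SCC by itself.
{f} is an SCC by itself.
{c} is an SCC by itself.
(and 3 more singleton SCCs)
That gives 8 strongly connected components.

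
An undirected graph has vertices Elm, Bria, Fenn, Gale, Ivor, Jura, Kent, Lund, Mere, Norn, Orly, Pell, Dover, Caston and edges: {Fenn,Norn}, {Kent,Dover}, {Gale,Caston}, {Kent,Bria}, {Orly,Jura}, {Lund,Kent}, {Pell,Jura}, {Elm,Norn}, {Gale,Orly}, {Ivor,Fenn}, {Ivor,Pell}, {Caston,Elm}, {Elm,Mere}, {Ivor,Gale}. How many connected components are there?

Starting from Bria we can reach Bria, Kent, Lund, Dover. That is one component of size 4.
Starting from Elm we can reach Elm, Fenn, Gale, Ivor, Jura, Mere, Norn, Orly, Pell, Caston. That is one component of size 10.
Total: 2 components.

2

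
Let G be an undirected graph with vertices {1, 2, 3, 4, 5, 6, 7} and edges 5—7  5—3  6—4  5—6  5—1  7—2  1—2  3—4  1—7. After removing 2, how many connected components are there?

With 2 gone, the remaining components are: {1, 3, 4, 5, 6, 7}.
That is 1 component.

1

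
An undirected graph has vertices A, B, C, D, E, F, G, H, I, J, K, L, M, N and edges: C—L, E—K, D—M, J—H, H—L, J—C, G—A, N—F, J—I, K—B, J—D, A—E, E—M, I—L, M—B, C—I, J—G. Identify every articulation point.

J

Removing J increases the component count from 2 to 3, so J is a cut vertex.
By contrast removing E leaves 2 components; it is not a cut vertex. No other vertex is a cut vertex either.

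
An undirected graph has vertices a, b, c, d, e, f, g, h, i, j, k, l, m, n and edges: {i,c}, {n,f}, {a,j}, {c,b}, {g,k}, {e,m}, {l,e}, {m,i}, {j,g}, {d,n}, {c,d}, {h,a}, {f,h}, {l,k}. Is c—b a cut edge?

Yes

Removing c—b leaves no path between c and b: the component count goes from 1 to 2. So it is a bridge.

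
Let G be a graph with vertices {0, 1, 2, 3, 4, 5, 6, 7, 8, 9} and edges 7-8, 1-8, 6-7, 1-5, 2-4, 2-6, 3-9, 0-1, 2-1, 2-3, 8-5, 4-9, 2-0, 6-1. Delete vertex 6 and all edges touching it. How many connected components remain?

With 6 gone, the remaining components are: {0, 1, 2, 3, 4, 5, 7, 8, 9}.
That is 1 component.

1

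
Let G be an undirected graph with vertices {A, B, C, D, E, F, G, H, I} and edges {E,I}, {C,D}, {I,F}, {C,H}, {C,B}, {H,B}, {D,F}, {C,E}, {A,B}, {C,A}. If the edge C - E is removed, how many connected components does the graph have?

2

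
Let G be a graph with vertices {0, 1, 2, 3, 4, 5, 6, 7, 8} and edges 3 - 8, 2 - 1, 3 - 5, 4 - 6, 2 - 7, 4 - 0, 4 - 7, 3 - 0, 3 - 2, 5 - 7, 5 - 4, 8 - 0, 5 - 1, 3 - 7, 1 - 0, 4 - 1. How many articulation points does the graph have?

Removing 4 increases the component count from 1 to 2, so 4 is a cut vertex.
By contrast removing 2 leaves 1 component; it is not a cut vertex. No other vertex is a cut vertex either.

1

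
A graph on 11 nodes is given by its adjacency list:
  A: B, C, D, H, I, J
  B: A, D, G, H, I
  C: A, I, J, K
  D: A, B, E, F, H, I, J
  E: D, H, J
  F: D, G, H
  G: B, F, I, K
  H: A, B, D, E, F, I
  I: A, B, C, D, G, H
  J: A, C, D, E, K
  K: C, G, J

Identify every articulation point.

Removing E, for instance, still leaves 1 component. No single vertex removal increases the component count — the graph has no articulation points.

none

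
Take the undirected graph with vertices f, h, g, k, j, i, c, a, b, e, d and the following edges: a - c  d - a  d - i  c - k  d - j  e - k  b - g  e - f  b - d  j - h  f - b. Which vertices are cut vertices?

b, d, j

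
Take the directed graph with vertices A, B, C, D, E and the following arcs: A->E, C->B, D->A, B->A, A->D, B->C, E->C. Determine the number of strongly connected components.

{A, B, C, D, E} are all mutually reachable — one SCC of size 5.
That gives 1 strongly connected component.

1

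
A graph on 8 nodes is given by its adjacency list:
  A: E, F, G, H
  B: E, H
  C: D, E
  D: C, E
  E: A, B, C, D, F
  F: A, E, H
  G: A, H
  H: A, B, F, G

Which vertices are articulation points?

E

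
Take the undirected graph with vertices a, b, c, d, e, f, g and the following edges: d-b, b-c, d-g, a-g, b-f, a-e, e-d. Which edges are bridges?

The edges on the cycle a-e-d-g-a are not bridges since each lies on that cycle.
But removing b-f disconnects b from f; removing b-d disconnects b from d; removing b-c disconnects b from c — these are bridges.

b-c, b-d, b-f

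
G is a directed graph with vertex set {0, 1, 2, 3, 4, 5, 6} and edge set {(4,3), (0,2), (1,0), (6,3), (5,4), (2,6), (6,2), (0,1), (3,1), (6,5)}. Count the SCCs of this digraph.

1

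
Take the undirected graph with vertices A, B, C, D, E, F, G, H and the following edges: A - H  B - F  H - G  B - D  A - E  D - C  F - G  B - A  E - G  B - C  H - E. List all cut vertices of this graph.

B

Removing B increases the component count from 1 to 2, so B is a cut vertex.
By contrast removing D leaves 1 component; it is not a cut vertex. No other vertex is a cut vertex either.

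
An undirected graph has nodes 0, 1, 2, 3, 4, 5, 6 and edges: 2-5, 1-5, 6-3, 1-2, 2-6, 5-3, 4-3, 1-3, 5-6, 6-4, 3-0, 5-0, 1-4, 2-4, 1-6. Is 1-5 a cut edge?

After removing 1-5, the path 1-2-5 still connects them, so the edge is not a bridge.

No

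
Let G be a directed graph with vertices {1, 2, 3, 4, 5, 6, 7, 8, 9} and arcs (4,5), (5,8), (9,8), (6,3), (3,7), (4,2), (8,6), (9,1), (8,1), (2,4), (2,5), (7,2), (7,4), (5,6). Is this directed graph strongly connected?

No

There is no directed path from 1 to 2, so the graph is not strongly connected.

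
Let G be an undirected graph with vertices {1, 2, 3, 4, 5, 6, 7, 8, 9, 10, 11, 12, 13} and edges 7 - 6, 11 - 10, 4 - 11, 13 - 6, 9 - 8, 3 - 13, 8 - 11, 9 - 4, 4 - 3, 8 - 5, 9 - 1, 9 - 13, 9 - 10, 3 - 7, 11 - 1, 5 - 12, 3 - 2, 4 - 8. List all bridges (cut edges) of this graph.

The edges on the cycle 9-4-8-11-1-9 are not bridges since each lies on that cycle.
But removing 5 - 12 disconnects 5 from 12; removing 2 - 3 disconnects 2 from 3; removing 5 - 8 disconnects 5 from 8 — these are bridges.

12-5, 2-3, 5-8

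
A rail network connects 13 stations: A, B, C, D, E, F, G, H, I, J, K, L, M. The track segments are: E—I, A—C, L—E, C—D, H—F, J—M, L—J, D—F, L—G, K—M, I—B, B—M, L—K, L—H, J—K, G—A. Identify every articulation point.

L

Removing L increases the component count from 1 to 2, so L is a cut vertex.
By contrast removing J leaves 1 component; it is not a cut vertex. No other vertex is a cut vertex either.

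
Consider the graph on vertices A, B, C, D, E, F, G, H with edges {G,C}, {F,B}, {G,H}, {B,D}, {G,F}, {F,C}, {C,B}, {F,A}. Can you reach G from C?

Yes

From C we can reach A, B, C, D, F, G, H, which includes G.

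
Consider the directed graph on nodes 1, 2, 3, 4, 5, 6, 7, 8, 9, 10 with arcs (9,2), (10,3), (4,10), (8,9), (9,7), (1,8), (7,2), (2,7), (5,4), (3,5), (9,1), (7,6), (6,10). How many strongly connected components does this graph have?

{3, 4, 5, 10} are all mutually reachable — one SCC of size 4.
{1, 8, 9} are all mutually reachable — one SCC of size 3.
{2, 7} are all mutually reachable — one SCC of size 2.
{6} is an SCC by itself.
That gives 4 strongly connected components.

4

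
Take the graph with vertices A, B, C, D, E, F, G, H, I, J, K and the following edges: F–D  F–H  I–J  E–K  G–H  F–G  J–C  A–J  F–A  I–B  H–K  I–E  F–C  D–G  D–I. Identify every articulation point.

Removing I increases the component count from 1 to 2, so I is a cut vertex.
By contrast removing F leaves 1 component; it is not a cut vertex. No other vertex is a cut vertex either.

I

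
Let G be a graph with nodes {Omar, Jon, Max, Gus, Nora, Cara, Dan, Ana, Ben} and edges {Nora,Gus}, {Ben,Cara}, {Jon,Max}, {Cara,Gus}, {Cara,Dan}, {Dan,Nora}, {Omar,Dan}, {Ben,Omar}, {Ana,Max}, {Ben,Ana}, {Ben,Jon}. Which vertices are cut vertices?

Ben

Removing Ben increases the component count from 1 to 2, so Ben is a cut vertex.
By contrast removing Jon leaves 1 component; it is not a cut vertex. No other vertex is a cut vertex either.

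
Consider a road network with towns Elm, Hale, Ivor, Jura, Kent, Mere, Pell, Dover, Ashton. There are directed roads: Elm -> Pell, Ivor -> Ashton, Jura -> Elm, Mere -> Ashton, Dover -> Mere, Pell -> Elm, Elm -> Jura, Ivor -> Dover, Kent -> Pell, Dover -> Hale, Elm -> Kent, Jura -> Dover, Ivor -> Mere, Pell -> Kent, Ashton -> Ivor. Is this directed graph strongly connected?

No

There is no directed path from Dover to Jura, so the graph is not strongly connected.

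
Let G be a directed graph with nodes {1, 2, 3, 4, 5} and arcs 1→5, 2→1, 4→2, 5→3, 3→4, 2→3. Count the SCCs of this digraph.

1

{1, 2, 3, 4, 5} are all mutually reachable — one SCC of size 5.
That gives 1 strongly connected component.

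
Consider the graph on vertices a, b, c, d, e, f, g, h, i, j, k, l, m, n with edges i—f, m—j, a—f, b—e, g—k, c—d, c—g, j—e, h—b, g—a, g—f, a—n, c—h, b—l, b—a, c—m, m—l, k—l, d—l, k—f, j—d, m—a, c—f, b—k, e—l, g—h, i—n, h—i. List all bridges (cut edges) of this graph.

none

The edges on the cycle c-m-j-d-c are not bridges since each lies on that cycle.
Every edge lies on some cycle, so there are no bridges.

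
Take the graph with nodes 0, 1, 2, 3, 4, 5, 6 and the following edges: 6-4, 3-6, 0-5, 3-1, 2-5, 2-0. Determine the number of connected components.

Starting from 0 we can reach 0, 2, 5. That is one component of size 3.
Starting from 1 we can reach 1, 3, 4, 6. That is one component of size 4.
Total: 2 components.

2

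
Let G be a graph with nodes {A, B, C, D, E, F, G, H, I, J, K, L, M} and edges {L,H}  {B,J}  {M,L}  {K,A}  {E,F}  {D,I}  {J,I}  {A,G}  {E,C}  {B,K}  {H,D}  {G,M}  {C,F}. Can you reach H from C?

No

The component containing C is {C, E, F}, and H is not in it.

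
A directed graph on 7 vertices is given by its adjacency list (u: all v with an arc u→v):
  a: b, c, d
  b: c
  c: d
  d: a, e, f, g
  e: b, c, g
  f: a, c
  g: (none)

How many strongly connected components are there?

2

{a, b, c, d, e, f} are all mutually reachable — one SCC of size 6.
{g} is an SCC by itself.
That gives 2 strongly connected components.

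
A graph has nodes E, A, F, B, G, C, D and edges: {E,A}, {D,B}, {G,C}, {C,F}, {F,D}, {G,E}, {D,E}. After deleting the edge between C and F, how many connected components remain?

C and F are still connected via C-G-E-D-F, so the component count stays at 1.

1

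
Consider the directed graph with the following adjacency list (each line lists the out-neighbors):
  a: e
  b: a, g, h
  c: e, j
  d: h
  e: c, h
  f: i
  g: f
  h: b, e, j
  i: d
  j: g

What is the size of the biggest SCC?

10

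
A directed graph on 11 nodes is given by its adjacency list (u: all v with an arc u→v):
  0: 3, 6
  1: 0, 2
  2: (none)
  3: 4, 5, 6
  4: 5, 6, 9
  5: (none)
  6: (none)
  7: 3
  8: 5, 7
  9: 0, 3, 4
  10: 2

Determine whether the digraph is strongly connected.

No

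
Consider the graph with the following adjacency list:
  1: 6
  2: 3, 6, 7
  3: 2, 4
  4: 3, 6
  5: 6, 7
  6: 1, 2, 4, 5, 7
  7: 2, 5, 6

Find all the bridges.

1-6

The edges on the cycle 5-7-2-3-4-6-5 are not bridges since each lies on that cycle.
But removing 6-1 disconnects 6 from 1 — this is a bridge.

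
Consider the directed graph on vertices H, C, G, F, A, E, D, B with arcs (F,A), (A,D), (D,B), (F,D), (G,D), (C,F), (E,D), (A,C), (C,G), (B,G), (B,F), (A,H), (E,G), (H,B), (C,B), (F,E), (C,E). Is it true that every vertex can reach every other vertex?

Yes

From H we can reach every vertex (A, B, C, D, E, F, G, H), and every vertex can reach H (A, B, C, D, E, F, G, H). So the whole graph is one strongly connected component.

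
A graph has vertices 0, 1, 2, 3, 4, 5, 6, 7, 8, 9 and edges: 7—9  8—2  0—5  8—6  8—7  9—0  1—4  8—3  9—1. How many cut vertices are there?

5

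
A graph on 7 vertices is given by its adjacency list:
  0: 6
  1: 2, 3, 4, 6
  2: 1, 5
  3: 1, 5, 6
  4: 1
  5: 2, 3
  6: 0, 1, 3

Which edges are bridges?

0-6, 1-4

The edges on the cycle 3-1-2-5-3 are not bridges since each lies on that cycle.
But removing 1-4 disconnects 1 from 4; removing 6-0 disconnects 6 from 0 — these are bridges.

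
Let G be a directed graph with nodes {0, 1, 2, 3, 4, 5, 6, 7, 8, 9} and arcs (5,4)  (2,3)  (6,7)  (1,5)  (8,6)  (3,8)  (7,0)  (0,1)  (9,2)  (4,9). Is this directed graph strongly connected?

Yes

From 3 we can reach every vertex (0, 1, 2, 3, 4, 5, 6, 7, 8, 9), and every vertex can reach 3 (0, 1, 2, 3, 4, 5, 6, 7, 8, 9). So the whole graph is one strongly connected component.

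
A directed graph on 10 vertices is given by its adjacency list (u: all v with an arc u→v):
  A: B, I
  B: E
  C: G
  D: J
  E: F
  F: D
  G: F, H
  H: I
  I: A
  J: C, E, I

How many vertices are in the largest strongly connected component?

{A, B, C, D, E, F, G, H, I, J} are all mutually reachable — one SCC of size 10.
The largest has 10 vertices.

10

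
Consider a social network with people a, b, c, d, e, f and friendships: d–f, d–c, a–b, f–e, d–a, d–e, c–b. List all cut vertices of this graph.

d

Removing d increases the component count from 1 to 2, so d is a cut vertex.
By contrast removing f leaves 1 component; it is not a cut vertex. No other vertex is a cut vertex either.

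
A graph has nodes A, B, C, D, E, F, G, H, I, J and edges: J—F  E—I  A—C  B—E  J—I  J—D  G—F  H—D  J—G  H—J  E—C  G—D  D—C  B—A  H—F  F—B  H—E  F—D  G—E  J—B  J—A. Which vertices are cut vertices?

Removing C, for instance, still leaves 1 component. No single vertex removal increases the component count — the graph has no articulation points.

none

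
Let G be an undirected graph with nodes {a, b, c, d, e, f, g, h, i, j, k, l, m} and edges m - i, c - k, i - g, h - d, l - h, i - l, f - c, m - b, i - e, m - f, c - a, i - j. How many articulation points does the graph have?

Removing c increases the component count from 1 to 3, so c is a cut vertex.
Removing f increases the component count from 1 to 2, so f is a cut vertex.
Removing h increases the component count from 1 to 2, so h is a cut vertex.
Likewise i, l, m are cut vertices.
By contrast removing g leaves 1 component; it is not a cut vertex. No other vertex is a cut vertex either.

6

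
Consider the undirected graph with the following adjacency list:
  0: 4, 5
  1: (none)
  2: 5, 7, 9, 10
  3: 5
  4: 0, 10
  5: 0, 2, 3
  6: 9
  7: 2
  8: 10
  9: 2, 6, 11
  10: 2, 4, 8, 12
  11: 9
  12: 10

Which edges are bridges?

The edges on the cycle 2-10-4-0-5-2 are not bridges since each lies on that cycle.
But removing 9-2 disconnects 9 from 2; removing 10-12 disconnects 10 from 12; removing 9-11 disconnects 9 from 11; removing 5-3 disconnects 5 from 3 — these are bridges.
In total 7 edges are bridges.

10-12, 10-8, 11-9, 2-7, 2-9, 3-5, 6-9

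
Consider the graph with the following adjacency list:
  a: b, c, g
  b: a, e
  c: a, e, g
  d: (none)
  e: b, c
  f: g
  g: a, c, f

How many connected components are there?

d is isolated — a component by itself.
Starting from a we can reach a, b, c, e, f, g. That is one component of size 6.
Total: 2 components.

2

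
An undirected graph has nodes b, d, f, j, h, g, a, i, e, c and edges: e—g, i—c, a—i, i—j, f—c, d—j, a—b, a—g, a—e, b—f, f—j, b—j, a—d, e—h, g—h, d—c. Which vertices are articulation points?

Removing a increases the component count from 1 to 2, so a is a cut vertex.
By contrast removing i leaves 1 component; it is not a cut vertex. No other vertex is a cut vertex either.

a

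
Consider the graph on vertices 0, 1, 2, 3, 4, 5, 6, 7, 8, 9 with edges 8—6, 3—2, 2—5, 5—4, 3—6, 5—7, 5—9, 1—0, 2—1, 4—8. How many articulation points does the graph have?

3

Removing 1 increases the component count from 1 to 2, so 1 is a cut vertex.
Removing 2 increases the component count from 1 to 2, so 2 is a cut vertex.
Removing 5 increases the component count from 1 to 3, so 5 is a cut vertex.
By contrast removing 7 leaves 1 component; it is not a cut vertex. No other vertex is a cut vertex either.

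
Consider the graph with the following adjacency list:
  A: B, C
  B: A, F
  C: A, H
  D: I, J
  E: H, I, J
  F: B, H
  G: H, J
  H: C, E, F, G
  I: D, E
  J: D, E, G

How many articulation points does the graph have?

Removing H increases the component count from 1 to 2, so H is a cut vertex.
By contrast removing B leaves 1 component; it is not a cut vertex. No other vertex is a cut vertex either.

1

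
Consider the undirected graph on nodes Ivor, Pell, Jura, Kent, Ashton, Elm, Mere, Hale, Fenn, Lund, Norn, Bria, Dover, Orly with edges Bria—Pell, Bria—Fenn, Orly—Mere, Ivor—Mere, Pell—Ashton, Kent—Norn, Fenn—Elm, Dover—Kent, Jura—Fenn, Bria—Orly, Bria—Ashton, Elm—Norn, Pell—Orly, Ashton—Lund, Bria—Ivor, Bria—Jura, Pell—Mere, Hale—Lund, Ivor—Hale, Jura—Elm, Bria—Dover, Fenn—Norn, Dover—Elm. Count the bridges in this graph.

The edges on the cycle Dover-Kent-Norn-Elm-Dover are not bridges since each lies on that cycle.
Every edge lies on some cycle, so there are no bridges.

0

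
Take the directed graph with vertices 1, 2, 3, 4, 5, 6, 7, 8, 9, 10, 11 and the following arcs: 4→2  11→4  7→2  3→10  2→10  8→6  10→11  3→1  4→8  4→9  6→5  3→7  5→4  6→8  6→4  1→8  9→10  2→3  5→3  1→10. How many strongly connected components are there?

1

{1, 2, 3, 4, 5, 6, 7, 8, 9, 10, 11} are all mutually reachable — one SCC of size 11.
That gives 1 strongly connected component.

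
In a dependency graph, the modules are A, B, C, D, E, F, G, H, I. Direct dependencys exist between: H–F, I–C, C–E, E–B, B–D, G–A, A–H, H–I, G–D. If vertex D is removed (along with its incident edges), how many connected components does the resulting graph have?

1

With D gone, the remaining components are: {A, B, C, E, F, G, H, I}.
That is 1 component.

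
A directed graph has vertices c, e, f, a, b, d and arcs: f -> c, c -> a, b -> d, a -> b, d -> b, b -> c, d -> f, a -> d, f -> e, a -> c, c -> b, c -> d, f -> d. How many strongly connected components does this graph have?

{a, b, c, d, f} are all mutually reachable — one SCC of size 5.
{e} is an SCC by itself.
That gives 2 strongly connected components.

2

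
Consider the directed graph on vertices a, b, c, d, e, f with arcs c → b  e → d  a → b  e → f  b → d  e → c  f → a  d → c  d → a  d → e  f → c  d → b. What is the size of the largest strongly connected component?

{a, b, c, d, e, f} are all mutually reachable — one SCC of size 6.
The largest has 6 vertices.

6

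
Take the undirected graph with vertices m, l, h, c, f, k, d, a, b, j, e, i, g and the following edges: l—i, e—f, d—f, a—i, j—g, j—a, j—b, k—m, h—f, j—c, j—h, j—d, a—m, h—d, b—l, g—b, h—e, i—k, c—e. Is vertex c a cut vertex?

Deleting c leaves 1 component (was 1) (its neighbors e, j remain connected to each other), so c is not a cut vertex.

No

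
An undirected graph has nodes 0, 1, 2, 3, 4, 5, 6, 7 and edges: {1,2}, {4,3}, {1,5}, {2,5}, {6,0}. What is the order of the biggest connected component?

3

7 is isolated — a component by itself.
Starting from 3 we can reach 3, 4. That is one component of size 2.
Starting from 0 we can reach 0, 6. That is one component of size 2.
Starting from 1 we can reach 1, 2, 5. That is one component of size 3.
The largest has 3 vertices.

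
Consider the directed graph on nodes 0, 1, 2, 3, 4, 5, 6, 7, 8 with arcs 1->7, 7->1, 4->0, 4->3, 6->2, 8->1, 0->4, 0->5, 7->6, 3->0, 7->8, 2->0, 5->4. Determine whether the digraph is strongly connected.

There is no directed path from 6 to 8, so the graph is not strongly connected.

No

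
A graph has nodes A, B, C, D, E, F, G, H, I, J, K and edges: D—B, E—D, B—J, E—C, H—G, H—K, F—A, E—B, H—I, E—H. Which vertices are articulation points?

B, E, H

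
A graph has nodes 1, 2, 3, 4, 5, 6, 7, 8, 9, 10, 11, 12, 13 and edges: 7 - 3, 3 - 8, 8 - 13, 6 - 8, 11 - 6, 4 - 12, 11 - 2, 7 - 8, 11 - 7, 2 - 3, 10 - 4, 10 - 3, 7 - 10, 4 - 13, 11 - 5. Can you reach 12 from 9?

No

The component containing 9 is {9}, and 12 is not in it.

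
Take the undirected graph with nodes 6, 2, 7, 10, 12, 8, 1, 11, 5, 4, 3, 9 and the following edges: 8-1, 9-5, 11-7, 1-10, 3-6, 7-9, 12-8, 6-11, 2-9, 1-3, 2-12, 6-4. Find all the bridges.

The edges on the cycle 2-12-8-1-3-6-11-7-9-2 are not bridges since each lies on that cycle.
But removing 9-5 disconnects 9 from 5; removing 10-1 disconnects 10 from 1; removing 4-6 disconnects 4 from 6 — these are bridges.

1-10, 4-6, 5-9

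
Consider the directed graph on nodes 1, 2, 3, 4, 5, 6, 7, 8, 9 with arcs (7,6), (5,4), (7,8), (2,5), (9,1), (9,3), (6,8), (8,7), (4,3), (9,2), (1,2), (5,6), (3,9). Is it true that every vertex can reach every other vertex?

There is no directed path from 6 to 9, so the graph is not strongly connected.

No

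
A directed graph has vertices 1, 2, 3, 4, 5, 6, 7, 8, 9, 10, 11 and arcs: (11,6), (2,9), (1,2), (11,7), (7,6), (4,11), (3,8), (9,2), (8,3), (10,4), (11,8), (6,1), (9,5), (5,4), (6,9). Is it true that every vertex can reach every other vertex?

There is no directed path from 3 to 2, so the graph is not strongly connected.

No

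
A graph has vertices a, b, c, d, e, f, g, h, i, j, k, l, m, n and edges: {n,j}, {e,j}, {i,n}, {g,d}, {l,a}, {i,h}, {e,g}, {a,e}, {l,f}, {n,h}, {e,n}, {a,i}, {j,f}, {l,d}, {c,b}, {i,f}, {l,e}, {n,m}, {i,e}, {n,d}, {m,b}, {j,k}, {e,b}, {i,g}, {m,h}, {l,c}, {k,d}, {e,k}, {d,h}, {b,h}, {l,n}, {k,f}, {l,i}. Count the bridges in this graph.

The edges on the cycle i-n-j-f-i are not bridges since each lies on that cycle.
Every edge lies on some cycle, so there are no bridges.

0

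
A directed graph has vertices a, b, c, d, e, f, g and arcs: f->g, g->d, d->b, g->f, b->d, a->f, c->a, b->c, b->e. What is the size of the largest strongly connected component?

6

{a, b, c, d, f, g} are all mutually reachable — one SCC of size 6.
{e} is an SCC by itself.
The largest has 6 vertices.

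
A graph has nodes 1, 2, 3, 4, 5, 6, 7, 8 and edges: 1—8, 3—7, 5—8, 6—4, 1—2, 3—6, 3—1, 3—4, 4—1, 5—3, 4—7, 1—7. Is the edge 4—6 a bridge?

No

After removing 4—6, the path 4-3-6 still connects them, so the edge is not a bridge.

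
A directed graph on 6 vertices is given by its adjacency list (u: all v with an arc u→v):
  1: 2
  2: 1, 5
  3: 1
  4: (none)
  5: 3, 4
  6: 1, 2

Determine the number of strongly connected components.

3

{1, 2, 3, 5} are all mutually reachable — one SCC of size 4.
{4} is an SCC by itself.
{6} is an SCC by itself.
That gives 3 strongly connected components.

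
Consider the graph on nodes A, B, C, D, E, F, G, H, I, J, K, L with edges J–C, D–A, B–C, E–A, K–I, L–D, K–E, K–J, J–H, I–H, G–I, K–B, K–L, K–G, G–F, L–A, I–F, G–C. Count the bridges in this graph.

The edges on the cycle L-D-A-L are not bridges since each lies on that cycle.
Every edge lies on some cycle, so there are no bridges.

0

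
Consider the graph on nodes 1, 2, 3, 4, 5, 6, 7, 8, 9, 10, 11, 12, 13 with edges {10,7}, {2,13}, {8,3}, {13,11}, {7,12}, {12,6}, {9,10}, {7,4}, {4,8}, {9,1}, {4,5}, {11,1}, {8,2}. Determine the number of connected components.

1

Starting from 1 we can reach 1, 2, 3, 4, 5, 6, 7, 8, 9, 10, 11, 12, 13. That is one component of size 13.
Total: 1 component.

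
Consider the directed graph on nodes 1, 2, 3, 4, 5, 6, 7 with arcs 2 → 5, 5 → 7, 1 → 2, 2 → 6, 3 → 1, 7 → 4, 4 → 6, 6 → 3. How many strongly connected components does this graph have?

1

{1, 2, 3, 4, 5, 6, 7} are all mutually reachable — one SCC of size 7.
That gives 1 strongly connected component.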